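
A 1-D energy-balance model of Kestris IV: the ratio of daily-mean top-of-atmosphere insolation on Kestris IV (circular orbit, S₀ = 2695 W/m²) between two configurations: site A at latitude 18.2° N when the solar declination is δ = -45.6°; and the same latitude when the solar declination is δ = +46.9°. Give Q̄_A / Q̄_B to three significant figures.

— Configuration A (φ=+18.2°):
cos H₀ = −tan(+18.2°) tan(-45.600°) = 0.3357, H₀ = 1.2284 rad.
Bracket: H₀ sin φ sin δ + cos φ cos δ sin H₀ = 1.2284×0.31233×-0.71447 + 0.94997×0.69966×0.94195 = -0.274118 + 0.626073 = 0.351955.
Q̄ = (S₀/π) × [bracket] = (2695/π) × 0.351955 = 301.92 W/m².
— Configuration B (φ=+18.2°):
cos H₀ = −tan(+18.2°) tan(+46.900°) = -0.3513, H₀ = 1.9298 rad.
Bracket: H₀ sin φ sin δ + cos φ cos δ sin H₀ = 1.9298×0.31233×0.73016 + 0.94997×0.68327×0.93625 = 0.440093 + 0.607707 = 1.047800.
Q̄ = (S₀/π) × [bracket] = (2695/π) × 1.047800 = 898.85 W/m².
Ratio Q̄_A / Q̄_B = 301.92 / 898.85 = 0.3359.

Q̄_A / Q̄_B ≈ 0.336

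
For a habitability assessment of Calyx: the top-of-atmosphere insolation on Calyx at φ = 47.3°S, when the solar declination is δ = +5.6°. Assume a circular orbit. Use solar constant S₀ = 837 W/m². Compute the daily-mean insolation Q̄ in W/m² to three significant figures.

cos H₀ = −tan(-47.3°) tan(+5.600°) = 0.1063, H₀ = 1.4643 rad.
Bracket: H₀ sin φ sin δ + cos φ cos δ sin H₀ = 1.4643×-0.73491×0.09758 + 0.67816×0.99523×0.99434 = -0.105009 + 0.671105 = 0.566096.
Q̄ = (S₀/π) × [bracket] = (837/π) × 0.566096 = 150.8 W/m².

Q̄ ≈ 151 W/m²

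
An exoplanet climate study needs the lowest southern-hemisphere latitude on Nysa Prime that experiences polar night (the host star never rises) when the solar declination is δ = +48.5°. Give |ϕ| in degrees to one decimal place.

Polar night requires cos h₀ = −tan ϕ tan δ ≥ 1, i.e. tan ϕ tan δ ≤ −1.
The boundary is |tan ϕ| · |tan δ| = 1, so |ϕ| = 90° − |δ| = 90° − 48.5° = 41.5° in the southern hemisphere.

|ϕ| = 41.5°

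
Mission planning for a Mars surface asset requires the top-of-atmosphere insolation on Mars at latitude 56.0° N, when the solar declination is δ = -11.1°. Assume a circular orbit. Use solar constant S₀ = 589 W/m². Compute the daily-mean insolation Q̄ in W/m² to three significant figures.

cos H₀ = −tan(+56.0°) tan(-11.100°) = 0.2909, H₀ = 1.2757 rad.
Bracket: H₀ sin φ sin δ + cos φ cos δ sin H₀ = 1.2757×0.82904×-0.19252 + 0.55919×0.98129×0.95676 = -0.203610 + 0.525001 = 0.321391.
Q̄ = (S₀/π) × [bracket] = (589/π) × 0.321391 = 60.26 W/m².

Q̄ ≈ 60.3 W/m²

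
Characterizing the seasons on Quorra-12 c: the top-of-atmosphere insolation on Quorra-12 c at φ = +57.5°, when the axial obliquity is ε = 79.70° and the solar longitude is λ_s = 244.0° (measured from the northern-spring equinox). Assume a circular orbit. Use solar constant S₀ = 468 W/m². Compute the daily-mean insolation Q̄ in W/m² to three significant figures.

Solar declination: sin δ = sin ε · sin λ_s = sin 79.70° × sin 244.0° = -0.88431, so δ = -62.167°.
cos H₀ = −tan(+57.5°) tan(-62.167°) = 2.9730 ≥ 1 ⇒ polar night, H₀ = 0 and Q̄ = 0.

Q̄ ≈ 0.00 W/m²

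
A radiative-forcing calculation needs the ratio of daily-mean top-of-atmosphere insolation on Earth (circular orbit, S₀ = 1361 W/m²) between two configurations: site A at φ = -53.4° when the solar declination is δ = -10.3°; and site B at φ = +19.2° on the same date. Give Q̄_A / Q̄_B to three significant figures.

Q̄_A / Q̄_B ≈ 0.989

— Configuration A (φ=-53.4°):
cos H₀ = −tan(-53.4°) tan(-10.300°) = -0.2447, H₀ = 1.8180 rad.
Bracket: H₀ sin φ sin δ + cos φ cos δ sin H₀ = 1.8180×-0.80282×-0.17880 + 0.59622×0.98389×0.96960 = 0.260963 + 0.568782 = 0.829745.
Q̄ = (S₀/π) × [bracket] = (1361/π) × 0.829745 = 359.46 W/m².
— Configuration B (φ=+19.2°):
cos H₀ = −tan(+19.2°) tan(-10.300°) = 0.0633, H₀ = 1.5075 rad.
Bracket: H₀ sin φ sin δ + cos φ cos δ sin H₀ = 1.5075×0.32887×-0.17880 + 0.94438×0.98389×0.99800 = -0.088644 + 0.927308 = 0.838664.
Q̄ = (S₀/π) × [bracket] = (1361/π) × 0.838664 = 363.33 W/m².
Ratio Q̄_A / Q̄_B = 359.46 / 363.33 = 0.9893.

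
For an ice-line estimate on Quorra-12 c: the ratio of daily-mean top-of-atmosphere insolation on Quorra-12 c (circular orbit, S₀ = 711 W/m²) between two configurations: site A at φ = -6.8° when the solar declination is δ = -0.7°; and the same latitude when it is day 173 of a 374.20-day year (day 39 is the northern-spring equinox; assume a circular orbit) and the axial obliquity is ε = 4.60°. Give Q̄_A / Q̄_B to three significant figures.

Q̄_A / Q̄_B ≈ 1.02

— Configuration A (φ=-6.8°):
cos H₀ = −tan(-6.8°) tan(-0.700°) = -0.0015, H₀ = 1.5723 rad.
Bracket: H₀ sin φ sin δ + cos φ cos δ sin H₀ = 1.5723×-0.11840×-0.01222 + 0.99297×0.99993×1.00000 = 0.002275 + 0.992900 = 0.995175.
Q̄ = (S₀/π) × [bracket] = (711/π) × 0.995175 = 225.23 W/m².
— Configuration B (φ=-6.8°):
Solar longitude: λ_s = 360° × (173 − 39)/374.20 = 128.915°.
sin δ = sin 4.60° × sin 128.915° = 0.06240, so δ = +3.578°.
cos H₀ = −tan(-6.8°) tan(+3.578°) = 0.0075, H₀ = 1.5633 rad.
Bracket: H₀ sin φ sin δ + cos φ cos δ sin H₀ = 1.5633×-0.11840×0.06240 + 0.99297×0.99805×0.99997 = -0.011550 + 0.991004 = 0.979454.
Q̄ = (S₀/π) × [bracket] = (711/π) × 0.979454 = 221.67 W/m².
Ratio Q̄_A / Q̄_B = 225.23 / 221.67 = 1.016.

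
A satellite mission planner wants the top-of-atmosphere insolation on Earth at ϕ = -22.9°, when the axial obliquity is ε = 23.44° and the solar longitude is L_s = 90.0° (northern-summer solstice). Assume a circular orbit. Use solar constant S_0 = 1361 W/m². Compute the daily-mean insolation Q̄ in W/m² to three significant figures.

Solar declination: sin δ = sin ε · sin L_s = sin 23.44° × sin 90.0° = 0.39779, so δ = +23.440°.
cos h₀ = −tan(-22.9°) tan(+23.440°) = 0.1831, h₀ = 1.3866 rad.
Bracket: h₀ sin ϕ sin δ + cos ϕ cos δ sin h₀ = 1.3866×-0.38912×0.39779 + 0.92119×0.91748×0.98309 = -0.214629 + 0.830882 = 0.616253.
Q̄ = (S_0/π) × [bracket] = (1361/π) × 0.616253 = 267.0 W/m².

Q̄ ≈ 267 W/m²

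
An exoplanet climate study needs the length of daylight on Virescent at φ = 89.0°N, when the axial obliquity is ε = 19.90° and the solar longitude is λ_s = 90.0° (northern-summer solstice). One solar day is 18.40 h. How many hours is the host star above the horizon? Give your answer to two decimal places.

Solar declination: sin δ = sin ε · sin λ_s = sin 19.90° × sin 90.0° = 0.34038, so δ = +19.900°.
Sunrise equation: cos H₀ = −tan φ · tan δ = -20.7387 ≤ −1, so the host star never sets (polar day) and H₀ = π.
Daylight = 2H₀/(2π) × 18.40 h = (3.1416/π) × 18.40 = 18.40 h.

18.40 h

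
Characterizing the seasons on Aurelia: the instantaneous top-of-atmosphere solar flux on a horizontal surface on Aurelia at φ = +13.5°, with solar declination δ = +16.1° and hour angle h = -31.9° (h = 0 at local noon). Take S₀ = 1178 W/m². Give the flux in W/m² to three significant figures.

cos θ_z = sin φ sin δ + cos φ cos δ cos h = 0.064738 + 0.793137 = 0.857875.
Flux = S₀ · cos θ_z = 1178 × 0.857875 = 1011 W/m².

1.01e+03 W/m²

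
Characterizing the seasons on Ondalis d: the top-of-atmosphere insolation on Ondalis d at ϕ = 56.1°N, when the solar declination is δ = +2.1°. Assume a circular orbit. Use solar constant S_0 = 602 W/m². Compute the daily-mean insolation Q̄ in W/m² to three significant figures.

cos h₀ = −tan(+56.1°) tan(+2.100°) = -0.0546, h₀ = 1.6254 rad.
Bracket: h₀ sin ϕ sin δ + cos ϕ cos δ sin h₀ = 1.6254×0.83001×0.03664 + 0.55775×0.99933×0.99851 = 0.049431 + 0.556546 = 0.605977.
Q̄ = (S_0/π) × [bracket] = (602/π) × 0.605977 = 116.1 W/m².

Q̄ ≈ 116 W/m²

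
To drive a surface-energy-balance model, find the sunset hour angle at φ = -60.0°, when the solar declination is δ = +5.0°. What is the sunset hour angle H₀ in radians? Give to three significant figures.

cos H₀ = −tan φ · tan δ = −tan(-60.0°) × tan(+5.000°) = 0.1515, so H₀ = 1.4187 rad = 81.28°.

H₀ = 1.42 rad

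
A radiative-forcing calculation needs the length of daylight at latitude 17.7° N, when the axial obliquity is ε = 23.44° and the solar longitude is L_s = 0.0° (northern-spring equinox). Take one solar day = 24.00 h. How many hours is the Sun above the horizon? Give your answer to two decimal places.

Solar declination: sin δ = sin ε · sin L_s = sin 23.44° × sin 0.0° = 0.00000, so δ = +0.000°.
cos h₀ = −tan ϕ · tan δ = −tan(+17.7°) × tan(+0.000°) = -0.0000, so h₀ = 1.5708 rad = 90.00°.
Daylight = 2h₀/(2π) × 24.00 h = (1.5708/π) × 24.00 = 12.00 h.

12.00 h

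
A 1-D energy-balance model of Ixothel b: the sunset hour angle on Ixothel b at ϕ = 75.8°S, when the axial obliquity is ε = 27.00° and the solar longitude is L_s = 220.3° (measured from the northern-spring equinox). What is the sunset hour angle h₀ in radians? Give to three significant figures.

Solar declination: sin δ = sin ε · sin L_s = sin 27.00° × sin 220.3° = -0.29364, so δ = -17.076°.
Sunrise equation: cos h₀ = −tan ϕ · tan δ = -1.2140 ≤ −1, so the host star never sets (polar day) and h₀ = π.

h₀ = 3.14 rad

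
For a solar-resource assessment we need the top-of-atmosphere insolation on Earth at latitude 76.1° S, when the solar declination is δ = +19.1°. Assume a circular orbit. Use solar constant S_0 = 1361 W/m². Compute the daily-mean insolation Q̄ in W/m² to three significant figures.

Q̄ ≈ 0.00 W/m²

cos h₀ = −tan(-76.1°) tan(+19.100°) = 1.3993 ≥ 1 ⇒ polar night, h₀ = 0 and Q̄ = 0.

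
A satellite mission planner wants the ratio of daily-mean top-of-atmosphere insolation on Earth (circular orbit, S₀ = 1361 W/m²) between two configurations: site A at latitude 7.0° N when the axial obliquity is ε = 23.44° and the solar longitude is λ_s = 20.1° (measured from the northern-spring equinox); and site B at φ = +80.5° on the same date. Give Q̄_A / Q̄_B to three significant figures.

— Configuration A (φ=+7.0°):
Solar declination: sin δ = sin ε · sin λ_s = sin 23.44° × sin 20.1° = 0.13670, so δ = +7.857°.
cos H₀ = −tan(+7.0°) tan(+7.857°) = -0.0169, H₀ = 1.5877 rad.
Bracket: H₀ sin φ sin δ + cos φ cos δ sin H₀ = 1.5877×0.12187×0.13670 + 0.99255×0.99061×0.99986 = 0.026450 + 0.983092 = 1.009542.
Q̄ = (S₀/π) × [bracket] = (1361/π) × 1.009542 = 437.35 W/m².
— Configuration B (φ=+80.5°):
cos H₀ = −tan(+80.5°) tan(+7.857°) = -0.8247, H₀ = 2.5404 rad.
Bracket: H₀ sin φ sin δ + cos φ cos δ sin H₀ = 2.5404×0.98629×0.13670 + 0.16505×0.99061×0.56564 = 0.342512 + 0.092482 = 0.434994.
Q̄ = (S₀/π) × [bracket] = (1361/π) × 0.434994 = 188.45 W/m².
Ratio Q̄_A / Q̄_B = 437.35 / 188.45 = 2.321.

Q̄_A / Q̄_B ≈ 2.32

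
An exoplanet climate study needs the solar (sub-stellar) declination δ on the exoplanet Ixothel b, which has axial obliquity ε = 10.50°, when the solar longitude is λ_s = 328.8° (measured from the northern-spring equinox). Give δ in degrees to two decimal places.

δ = -5.42°

sin δ = sin ε · sin λ_s = sin 10.50° × sin 328.8° = -0.094403.
δ = arcsin(-0.094403) = -5.42°.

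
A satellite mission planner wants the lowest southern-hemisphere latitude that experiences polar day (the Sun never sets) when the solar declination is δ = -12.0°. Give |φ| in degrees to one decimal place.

|φ| = 78.0°

Polar day requires cos H₀ = −tan φ tan δ ≤ −1, i.e. tan φ tan δ ≥ 1.
The boundary is |tan φ| · |tan δ| = 1, so |φ| = 90° − |δ| = 90° − 12.0° = 78.0° in the southern hemisphere.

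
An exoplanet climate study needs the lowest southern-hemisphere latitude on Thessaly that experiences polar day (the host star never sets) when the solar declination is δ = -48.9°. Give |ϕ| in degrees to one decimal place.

Polar day requires cos h₀ = −tan ϕ tan δ ≤ −1, i.e. tan ϕ tan δ ≥ 1.
The boundary is |tan ϕ| · |tan δ| = 1, so |ϕ| = 90° − |δ| = 90° − 48.9° = 41.1° in the southern hemisphere.

|ϕ| = 41.1°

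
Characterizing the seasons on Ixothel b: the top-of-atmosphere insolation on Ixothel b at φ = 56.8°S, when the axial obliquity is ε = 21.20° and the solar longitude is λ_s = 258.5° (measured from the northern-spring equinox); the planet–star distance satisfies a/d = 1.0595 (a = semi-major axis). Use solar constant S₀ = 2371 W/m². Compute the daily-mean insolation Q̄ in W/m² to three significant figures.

Q̄ ≈ 903 W/m²

Solar declination: sin δ = sin ε · sin λ_s = sin 21.20° × sin 258.5° = -0.35436, so δ = -20.755°.
cos H₀ = −tan(-56.8°) tan(-20.755°) = -0.5791, H₀ = 2.1884 rad.
Bracket: H₀ sin φ sin δ + cos φ cos δ sin H₀ = 2.1884×-0.83676×-0.35436 + 0.54756×0.93511×0.81525 = 0.648892 + 0.417432 = 1.066324.
Inverse-square distance factor (a/d)² = 1.0595² = 1.122540.
Q̄ = (S₀/π) × 1.122540 × [bracket] = (2371/π) × 1.122540 × 1.066324 = 903.4 W/m².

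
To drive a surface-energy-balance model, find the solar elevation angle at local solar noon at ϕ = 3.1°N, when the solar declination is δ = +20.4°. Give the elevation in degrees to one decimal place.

At local noon the hour angle is zero, so the zenith angle equals |ϕ − δ| = |+3.1° − (+20.400°)| = 17.300°.
Elevation = 90° − 17.300° = 72.7°.

72.7°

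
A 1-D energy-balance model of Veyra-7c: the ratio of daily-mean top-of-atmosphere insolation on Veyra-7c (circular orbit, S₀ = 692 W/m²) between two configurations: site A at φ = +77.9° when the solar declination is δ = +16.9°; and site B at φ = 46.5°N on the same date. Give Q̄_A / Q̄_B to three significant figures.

— Configuration A (φ=+77.9°):
cos H₀ = −tan(+77.9°) tan(+16.900°) = -1.4172 ≤ −1 ⇒ polar day, H₀ = π.
Bracket: H₀ sin φ sin δ + cos φ cos δ sin H₀ = 3.1416×0.97778×0.29070 + 0.20962×0.95681×0.00000 = 0.892970 + 0.000000 = 0.892970.
Q̄ = (S₀/π) × [bracket] = (692/π) × 0.892970 = 196.69 W/m².
— Configuration B (φ=+46.5°):
cos H₀ = −tan(+46.5°) tan(+16.900°) = -0.3202, H₀ = 1.8967 rad.
Bracket: H₀ sin φ sin δ + cos φ cos δ sin H₀ = 1.8967×0.72537×0.29070 + 0.68835×0.95681×0.94736 = 0.399948 + 0.623950 = 1.023898.
Q̄ = (S₀/π) × [bracket] = (692/π) × 1.023898 = 225.53 W/m².
Ratio Q̄_A / Q̄_B = 196.69 / 225.53 = 0.8721.

Q̄_A / Q̄_B ≈ 0.872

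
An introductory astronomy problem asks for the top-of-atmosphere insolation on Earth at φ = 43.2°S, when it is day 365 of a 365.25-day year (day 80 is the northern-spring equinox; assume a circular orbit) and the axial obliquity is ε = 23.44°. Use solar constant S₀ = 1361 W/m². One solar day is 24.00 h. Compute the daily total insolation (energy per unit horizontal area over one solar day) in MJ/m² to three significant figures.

Solar longitude: λ_s = 360° × (365 − 80)/365.25 = 280.903°.
sin δ = sin 23.44° × sin 280.903° = -0.39061, so δ = -22.992°.
cos H₀ = −tan(-43.2°) tan(-22.992°) = -0.3985, H₀ = 1.9806 rad.
Bracket: H₀ sin φ sin δ + cos φ cos δ sin H₀ = 1.9806×-0.68455×-0.39061 + 0.72897×0.92056×0.91719 = 0.529597 + 0.615490 = 1.145087.
Q̄ = (S₀/π) × [bracket] = (1361/π) × 1.145087 = 496.07 W/m².
Daily total = Q̄ × 24.00 h × 3600 s/h = 496.07 × 24.00 × 3600 / 10⁶ = 42.86 MJ/m².

42.9 MJ/m²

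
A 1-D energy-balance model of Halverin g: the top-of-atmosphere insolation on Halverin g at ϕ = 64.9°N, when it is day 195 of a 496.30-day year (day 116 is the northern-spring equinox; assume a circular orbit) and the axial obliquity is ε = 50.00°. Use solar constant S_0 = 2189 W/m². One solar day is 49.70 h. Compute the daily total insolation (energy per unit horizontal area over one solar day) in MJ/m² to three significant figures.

Solar longitude: L_s = 360° × (195 − 116)/496.30 = 57.304°.
sin δ = sin 50.00° × sin 57.304° = 0.64466, so δ = +40.140°.
cos h₀ = −tan(+64.9°) tan(+40.140°) = -1.8002 ≤ −1 ⇒ polar day, h₀ = π.
Bracket: h₀ sin ϕ sin δ + cos ϕ cos δ sin h₀ = 3.1416×0.90557×0.64466 + 0.42420×0.76447×0.00000 = 1.834018 + 0.000000 = 1.834018.
Q̄ = (S_0/π) × [bracket] = (2189/π) × 1.834018 = 1277.9 W/m².
Daily total = Q̄ × 49.70 h × 3600 s/h = 1277.9 × 49.70 × 3600 / 10⁶ = 228.6 MJ/m².

229 MJ/m²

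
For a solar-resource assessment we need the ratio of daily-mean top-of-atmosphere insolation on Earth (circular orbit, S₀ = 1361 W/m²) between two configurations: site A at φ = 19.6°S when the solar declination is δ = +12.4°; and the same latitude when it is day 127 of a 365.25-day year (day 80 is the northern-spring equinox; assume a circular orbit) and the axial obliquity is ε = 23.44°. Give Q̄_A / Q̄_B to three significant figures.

Q̄_A / Q̄_B ≈ 1.07

— Configuration A (φ=-19.6°):
cos H₀ = −tan(-19.6°) tan(+12.400°) = 0.0783, H₀ = 1.4924 rad.
Bracket: H₀ sin φ sin δ + cos φ cos δ sin H₀ = 1.4924×-0.33545×0.21474 + 0.94206×0.97667×0.99693 = -0.107504 + 0.917257 = 0.809753.
Q̄ = (S₀/π) × [bracket] = (1361/π) × 0.809753 = 350.80 W/m².
— Configuration B (φ=-19.6°):
Solar longitude: λ_s = 360° × (127 − 80)/365.25 = 46.324°.
sin δ = sin 23.44° × sin 46.324° = 0.28771, so δ = +16.721°.
cos H₀ = −tan(-19.6°) tan(+16.721°) = 0.1070, H₀ = 1.4636 rad.
Bracket: H₀ sin φ sin δ + cos φ cos δ sin H₀ = 1.4636×-0.33545×0.28771 + 0.94206×0.95772×0.99426 = -0.141255 + 0.897051 = 0.755796.
Q̄ = (S₀/π) × [bracket] = (1361/π) × 0.755796 = 327.43 W/m².
Ratio Q̄_A / Q̄_B = 350.80 / 327.43 = 1.071.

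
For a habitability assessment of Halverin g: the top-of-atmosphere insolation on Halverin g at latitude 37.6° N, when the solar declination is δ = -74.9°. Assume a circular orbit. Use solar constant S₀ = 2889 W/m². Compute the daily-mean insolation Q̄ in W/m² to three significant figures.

cos H₀ = −tan(+37.6°) tan(-74.900°) = 2.8541 ≥ 1 ⇒ polar night, H₀ = 0 and Q̄ = 0.

Q̄ ≈ 0.00 W/m²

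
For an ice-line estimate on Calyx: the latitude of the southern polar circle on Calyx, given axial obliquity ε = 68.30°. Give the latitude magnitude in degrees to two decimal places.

21.70°

The polar circle is the lowest latitude that experiences at least one full rotation of continuous darkness at the northern-summer solstice; it lies at |φ| = 90° − ε = 90° − 68.30° = 21.70°.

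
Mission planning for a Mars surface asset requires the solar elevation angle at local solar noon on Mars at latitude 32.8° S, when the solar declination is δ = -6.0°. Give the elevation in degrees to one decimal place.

63.2°

At local noon the hour angle is zero, so the zenith angle equals |ϕ − δ| = |-32.8° − (-6.000°)| = 26.800°.
Elevation = 90° − 26.800° = 63.2°.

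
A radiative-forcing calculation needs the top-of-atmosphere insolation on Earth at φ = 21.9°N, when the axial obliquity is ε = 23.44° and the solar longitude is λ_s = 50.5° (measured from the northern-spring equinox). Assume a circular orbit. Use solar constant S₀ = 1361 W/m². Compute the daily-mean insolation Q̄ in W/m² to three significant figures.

Q̄ ≈ 464 W/m²

Solar declination: sin δ = sin ε · sin λ_s = sin 23.44° × sin 50.5° = 0.30694, so δ = +17.875°.
cos H₀ = −tan(+21.9°) tan(+17.875°) = -0.1296, H₀ = 1.7008 rad.
Bracket: H₀ sin φ sin δ + cos φ cos δ sin H₀ = 1.7008×0.37299×0.30694 + 0.92784×0.95173×0.99156 = 0.194717 + 0.875600 = 1.070317.
Q̄ = (S₀/π) × [bracket] = (1361/π) × 1.070317 = 463.7 W/m².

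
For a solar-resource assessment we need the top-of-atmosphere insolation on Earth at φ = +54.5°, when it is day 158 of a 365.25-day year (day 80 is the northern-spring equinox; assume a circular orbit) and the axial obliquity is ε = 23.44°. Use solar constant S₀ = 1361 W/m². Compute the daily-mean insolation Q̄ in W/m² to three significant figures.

Q̄ ≈ 488 W/m²

Solar longitude: λ_s = 360° × (158 − 80)/365.25 = 76.879°.
sin δ = sin 23.44° × sin 76.879° = 0.38740, so δ = +22.793°.
cos H₀ = −tan(+54.5°) tan(+22.793°) = -0.5891, H₀ = 2.2008 rad.
Bracket: H₀ sin φ sin δ + cos φ cos δ sin H₀ = 2.2008×0.81412×0.38740 + 0.58070×0.92191×0.80804 = 0.694111 + 0.432587 = 1.126698.
Q̄ = (S₀/π) × [bracket] = (1361/π) × 1.126698 = 488.1 W/m².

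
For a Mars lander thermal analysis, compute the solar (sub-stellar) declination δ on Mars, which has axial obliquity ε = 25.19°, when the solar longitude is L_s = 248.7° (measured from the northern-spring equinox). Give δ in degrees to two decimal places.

sin δ = sin ε · sin L_s = sin 25.19° × sin 248.7° = -0.396548.
δ = arcsin(-0.396548) = -23.36°.

δ = -23.36°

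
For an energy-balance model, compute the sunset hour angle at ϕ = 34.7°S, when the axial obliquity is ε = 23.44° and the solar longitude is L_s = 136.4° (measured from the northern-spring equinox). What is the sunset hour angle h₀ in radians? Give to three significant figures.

h₀ = 1.37 rad

Solar declination: sin δ = sin ε · sin L_s = sin 23.44° × sin 136.4° = 0.27432, so δ = +15.922°.
cos h₀ = −tan ϕ · tan δ = −tan(-34.7°) × tan(+15.922°) = 0.1975, so h₀ = 1.3720 rad = 78.61°.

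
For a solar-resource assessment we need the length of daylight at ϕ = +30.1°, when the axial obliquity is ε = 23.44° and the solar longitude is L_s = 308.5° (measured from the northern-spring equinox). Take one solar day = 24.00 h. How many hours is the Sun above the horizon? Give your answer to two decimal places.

Solar declination: sin δ = sin ε · sin L_s = sin 23.44° × sin 308.5° = -0.31131, so δ = -18.138°.
cos h₀ = −tan ϕ · tan δ = −tan(+30.1°) × tan(-18.138°) = 0.1899, so h₀ = 1.3797 rad = 79.05°.
Daylight = 2h₀/(2π) × 24.00 h = (1.3797/π) × 24.00 = 10.54 h.

10.54 h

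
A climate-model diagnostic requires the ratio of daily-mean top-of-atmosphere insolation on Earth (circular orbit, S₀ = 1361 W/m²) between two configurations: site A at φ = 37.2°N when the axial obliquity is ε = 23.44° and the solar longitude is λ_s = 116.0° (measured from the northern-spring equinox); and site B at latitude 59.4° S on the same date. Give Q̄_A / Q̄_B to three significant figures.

Q̄_A / Q̄_B ≈ 11.7

— Configuration A (φ=+37.2°):
Solar declination: sin δ = sin ε · sin λ_s = sin 23.44° × sin 116.0° = 0.35753, so δ = +20.949°.
cos H₀ = −tan(+37.2°) tan(+20.949°) = -0.2906, H₀ = 1.8656 rad.
Bracket: H₀ sin φ sin δ + cos φ cos δ sin H₀ = 1.8656×0.60460×0.35753 + 0.79653×0.93390×0.95685 = 0.403273 + 0.711781 = 1.115054.
Q̄ = (S₀/π) × [bracket] = (1361/π) × 1.115054 = 483.06 W/m².
— Configuration B (φ=-59.4°):
cos H₀ = −tan(-59.4°) tan(+20.949°) = 0.6473, H₀ = 0.8667 rad.
Bracket: H₀ sin φ sin δ + cos φ cos δ sin H₀ = 0.8667×-0.86074×0.35753 + 0.50904×0.93390×0.76220 = -0.266719 + 0.362344 = 0.095625.
Q̄ = (S₀/π) × [bracket] = (1361/π) × 0.095625 = 41.427 W/m².
Ratio Q̄_A / Q̄_B = 483.06 / 41.427 = 11.66.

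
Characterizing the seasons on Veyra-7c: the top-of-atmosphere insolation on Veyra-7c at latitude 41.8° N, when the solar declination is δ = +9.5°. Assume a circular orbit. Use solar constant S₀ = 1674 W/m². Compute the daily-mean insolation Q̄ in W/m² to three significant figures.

Q̄ ≈ 488 W/m²

cos H₀ = −tan(+41.8°) tan(+9.500°) = -0.1496, H₀ = 1.7210 rad.
Bracket: H₀ sin φ sin δ + cos φ cos δ sin H₀ = 1.7210×0.66653×0.16505 + 0.74548×0.98629×0.98874 = 0.189329 + 0.726980 = 0.916309.
Q̄ = (S₀/π) × [bracket] = (1674/π) × 0.916309 = 488.3 W/m².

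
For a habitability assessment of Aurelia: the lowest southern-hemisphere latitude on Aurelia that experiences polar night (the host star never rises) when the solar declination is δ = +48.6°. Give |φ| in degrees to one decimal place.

Polar night requires cos H₀ = −tan φ tan δ ≥ 1, i.e. tan φ tan δ ≤ −1.
The boundary is |tan φ| · |tan δ| = 1, so |φ| = 90° − |δ| = 90° − 48.6° = 41.4° in the southern hemisphere.

|φ| = 41.4°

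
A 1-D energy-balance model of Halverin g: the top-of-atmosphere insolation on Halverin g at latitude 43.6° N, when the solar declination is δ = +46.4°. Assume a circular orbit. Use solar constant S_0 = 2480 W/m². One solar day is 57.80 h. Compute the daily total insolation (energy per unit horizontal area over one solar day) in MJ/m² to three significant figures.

258 MJ/m²

cos h₀ = −tan(+43.6°) tan(+46.400°) = -1.0000 ≤ −1 ⇒ polar day, h₀ = π.
Bracket: h₀ sin ϕ sin δ + cos ϕ cos δ sin h₀ = 3.1416×0.68962×0.72417 + 0.72417×0.68962×0.00000 = 1.568922 + 0.000000 = 1.568922.
Q̄ = (S_0/π) × [bracket] = (2480/π) × 1.568922 = 1238.5 W/m².
Daily total = Q̄ × 57.80 h × 3600 s/h = 1238.5 × 57.80 × 3600 / 10⁶ = 257.7 MJ/m².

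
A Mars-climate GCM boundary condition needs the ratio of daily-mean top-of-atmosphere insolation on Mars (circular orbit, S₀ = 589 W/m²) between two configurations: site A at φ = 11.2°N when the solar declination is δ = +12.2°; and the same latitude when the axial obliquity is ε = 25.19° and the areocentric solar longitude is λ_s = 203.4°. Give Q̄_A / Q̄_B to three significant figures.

Q̄_A / Q̄_B ≈ 1.12

— Configuration A (φ=+11.2°):
cos H₀ = −tan(+11.2°) tan(+12.200°) = -0.0428, H₀ = 1.6136 rad.
Bracket: H₀ sin φ sin δ + cos φ cos δ sin H₀ = 1.6136×0.19423×0.21132 + 0.98096×0.97742×0.99908 = 0.066230 + 0.957928 = 1.024158.
Q̄ = (S₀/π) × [bracket] = (589/π) × 1.024158 = 192.01 W/m².
— Configuration B (φ=+11.2°):
sin δ = sin 25.19° × sin 203.4° = -0.16903, so δ = -9.732°.
cos H₀ = −tan(+11.2°) tan(-9.732°) = 0.0340, H₀ = 1.5368 rad.
Bracket: H₀ sin φ sin δ + cos φ cos δ sin H₀ = 1.5368×0.19423×-0.16903 + 0.98096×0.98561×0.99942 = -0.050454 + 0.966283 = 0.915829.
Q̄ = (S₀/π) × [bracket] = (589/π) × 0.915829 = 171.70 W/m².
Ratio Q̄_A / Q̄_B = 192.01 / 171.70 = 1.118.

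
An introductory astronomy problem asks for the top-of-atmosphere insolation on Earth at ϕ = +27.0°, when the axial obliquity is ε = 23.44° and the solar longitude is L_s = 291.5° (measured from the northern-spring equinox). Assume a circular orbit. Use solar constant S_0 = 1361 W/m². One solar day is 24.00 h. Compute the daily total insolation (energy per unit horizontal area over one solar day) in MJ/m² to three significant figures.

Solar declination: sin δ = sin ε · sin L_s = sin 23.44° × sin 291.5° = -0.37011, so δ = -21.722°.
cos h₀ = −tan(+27.0°) tan(-21.722°) = 0.2030, h₀ = 1.3664 rad.
Bracket: h₀ sin ϕ sin δ + cos ϕ cos δ sin h₀ = 1.3664×0.45399×-0.37011 + 0.89101×0.92899×0.97918 = -0.229591 + 0.810506 = 0.580915.
Q̄ = (S_0/π) × [bracket] = (1361/π) × 0.580915 = 251.66 W/m².
Daily total = Q̄ × 24.00 h × 3600 s/h = 251.66 × 24.00 × 3600 / 10⁶ = 21.74 MJ/m².

21.7 MJ/m²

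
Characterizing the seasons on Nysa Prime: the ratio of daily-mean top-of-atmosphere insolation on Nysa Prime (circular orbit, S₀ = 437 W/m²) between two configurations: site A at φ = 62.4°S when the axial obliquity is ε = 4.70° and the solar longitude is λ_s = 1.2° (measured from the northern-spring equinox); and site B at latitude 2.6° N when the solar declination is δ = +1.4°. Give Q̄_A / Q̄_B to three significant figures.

— Configuration A (φ=-62.4°):
Solar declination: sin δ = sin ε · sin λ_s = sin 4.70° × sin 1.2° = 0.00172, so δ = +0.098°.
cos H₀ = −tan(-62.4°) tan(+0.098°) = 0.0033, H₀ = 1.5675 rad.
Bracket: H₀ sin φ sin δ + cos φ cos δ sin H₀ = 1.5675×-0.88620×0.00172 + 0.46330×1.00000×0.99999 = -0.002389 + 0.463295 = 0.460906.
Q̄ = (S₀/π) × [bracket] = (437/π) × 0.460906 = 64.113 W/m².
— Configuration B (φ=+2.6°):
cos H₀ = −tan(+2.6°) tan(+1.400°) = -0.0011, H₀ = 1.5719 rad.
Bracket: H₀ sin φ sin δ + cos φ cos δ sin H₀ = 1.5719×0.04536×0.02443 + 0.99897×0.99970×1.00000 = 0.001742 + 0.998670 = 1.000412.
Q̄ = (S₀/π) × [bracket] = (437/π) × 1.000412 = 139.16 W/m².
Ratio Q̄_A / Q̄_B = 64.113 / 139.16 = 0.4607.

Q̄_A / Q̄_B ≈ 0.461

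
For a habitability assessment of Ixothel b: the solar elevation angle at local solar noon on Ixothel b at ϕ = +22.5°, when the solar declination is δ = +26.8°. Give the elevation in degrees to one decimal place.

85.7°

At local noon the hour angle is zero, so the zenith angle equals |ϕ − δ| = |+22.5° − (+26.800°)| = 4.300°.
Elevation = 90° − 4.300° = 85.7°.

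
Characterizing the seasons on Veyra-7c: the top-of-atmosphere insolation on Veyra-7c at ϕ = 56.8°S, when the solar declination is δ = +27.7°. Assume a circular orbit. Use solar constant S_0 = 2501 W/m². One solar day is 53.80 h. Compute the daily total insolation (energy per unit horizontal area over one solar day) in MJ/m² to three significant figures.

6.26 MJ/m²

cos h₀ = −tan(-56.8°) tan(+27.700°) = 0.8023, h₀ = 0.6397 rad.
Bracket: h₀ sin ϕ sin δ + cos ϕ cos δ sin h₀ = 0.6397×-0.83676×0.46484 + 0.54756×0.88539×0.59692 = -0.248817 + 0.289389 = 0.040572.
Q̄ = (S_0/π) × [bracket] = (2501/π) × 0.040572 = 32.299 W/m².
Daily total = Q̄ × 53.80 h × 3600 s/h = 32.299 × 53.80 × 3600 / 10⁶ = 6.256 MJ/m².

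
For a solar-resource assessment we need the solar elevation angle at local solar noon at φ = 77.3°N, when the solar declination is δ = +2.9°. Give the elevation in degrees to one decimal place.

15.6°

At local noon the hour angle is zero, so the zenith angle equals |φ − δ| = |+77.3° − (+2.900°)| = 74.400°.
Elevation = 90° − 74.400° = 15.6°.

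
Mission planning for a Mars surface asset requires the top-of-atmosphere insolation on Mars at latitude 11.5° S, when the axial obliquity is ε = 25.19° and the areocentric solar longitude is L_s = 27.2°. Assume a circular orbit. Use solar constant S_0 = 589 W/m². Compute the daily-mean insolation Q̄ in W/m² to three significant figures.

sin δ = sin 25.19° × sin 27.2° = 0.19455, so δ = +11.218°.
cos h₀ = −tan(-11.5°) tan(+11.218°) = 0.0404, h₀ = 1.5304 rad.
Bracket: h₀ sin ϕ sin δ + cos ϕ cos δ sin h₀ = 1.5304×-0.19937×0.19455 + 0.97992×0.98089×0.99919 = -0.059360 + 0.960415 = 0.901055.
Q̄ = (S_0/π) × [bracket] = (589/π) × 0.901055 = 168.9 W/m².

Q̄ ≈ 169 W/m²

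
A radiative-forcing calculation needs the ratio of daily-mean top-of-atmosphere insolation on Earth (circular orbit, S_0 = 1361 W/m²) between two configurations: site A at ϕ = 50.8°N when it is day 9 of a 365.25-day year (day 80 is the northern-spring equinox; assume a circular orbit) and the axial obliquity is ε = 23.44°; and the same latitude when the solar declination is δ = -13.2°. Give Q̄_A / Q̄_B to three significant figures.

Q̄_A / Q̄_B ≈ 0.563

— Configuration A (ϕ=+50.8°):
Solar longitude: L_s = 360° × (9 − 80)/365.25 = -69.979°, i.e. -69.979° + 360° = 290.021°.
sin δ = sin 23.44° × sin 290.021° = -0.37375, so δ = -21.947°.
cos h₀ = −tan(+50.8°) tan(-21.947°) = 0.4941, h₀ = 1.0540 rad.
Bracket: h₀ sin ϕ sin δ + cos ϕ cos δ sin h₀ = 1.0540×0.77494×-0.37375 + 0.63203×0.92753×0.86942 = -0.305274 + 0.509677 = 0.204403.
Q̄ = (S_0/π) × [bracket] = (1361/π) × 0.204403 = 88.551 W/m².
— Configuration B (ϕ=+50.8°):
cos h₀ = −tan(+50.8°) tan(-13.200°) = 0.2876, h₀ = 1.2791 rad.
Bracket: h₀ sin ϕ sin δ + cos ϕ cos δ sin h₀ = 1.2791×0.77494×-0.22835 + 0.63203×0.97358×0.95776 = -0.226346 + 0.589340 = 0.362994.
Q̄ = (S_0/π) × [bracket] = (1361/π) × 0.362994 = 157.26 W/m².
Ratio Q̄_A / Q̄_B = 88.551 / 157.26 = 0.5631.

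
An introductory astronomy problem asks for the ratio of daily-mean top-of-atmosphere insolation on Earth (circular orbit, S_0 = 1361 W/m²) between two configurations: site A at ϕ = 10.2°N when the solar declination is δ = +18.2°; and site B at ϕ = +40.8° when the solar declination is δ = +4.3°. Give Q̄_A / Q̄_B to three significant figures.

— Configuration A (ϕ=+10.2°):
cos h₀ = −tan(+10.2°) tan(+18.200°) = -0.0592, h₀ = 1.6300 rad.
Bracket: h₀ sin ϕ sin δ + cos ϕ cos δ sin h₀ = 1.6300×0.17708×0.31233 + 0.98420×0.94997×0.99825 = 0.090151 + 0.933324 = 1.023475.
Q̄ = (S_0/π) × [bracket] = (1361/π) × 1.023475 = 443.39 W/m².
— Configuration B (ϕ=+40.8°):
cos h₀ = −tan(+40.8°) tan(+4.300°) = -0.0649, h₀ = 1.6357 rad.
Bracket: h₀ sin ϕ sin δ + cos ϕ cos δ sin h₀ = 1.6357×0.65342×0.07498 + 0.75700×0.99719×0.99789 = 0.080139 + 0.753280 = 0.833419.
Q̄ = (S_0/π) × [bracket] = (1361/π) × 0.833419 = 361.05 W/m².
Ratio Q̄_A / Q̄_B = 443.39 / 361.05 = 1.228.

Q̄_A / Q̄_B ≈ 1.23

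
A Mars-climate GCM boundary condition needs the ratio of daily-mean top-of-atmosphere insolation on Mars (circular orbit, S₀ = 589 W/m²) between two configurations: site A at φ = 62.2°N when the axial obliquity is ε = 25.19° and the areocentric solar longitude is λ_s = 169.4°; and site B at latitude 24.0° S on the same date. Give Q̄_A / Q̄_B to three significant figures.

Q̄_A / Q̄_B ≈ 0.672

— Configuration A (φ=+62.2°):
sin δ = sin 25.19° × sin 169.4° = 0.07829, so δ = +4.490°.
cos H₀ = −tan(+62.2°) tan(+4.490°) = -0.1490, H₀ = 1.7203 rad.
Bracket: H₀ sin φ sin δ + cos φ cos δ sin H₀ = 1.7203×0.88458×0.07829 + 0.46639×0.99693×0.98884 = 0.119137 + 0.459769 = 0.578906.
Q̄ = (S₀/π) × [bracket] = (589/π) × 0.578906 = 108.54 W/m².
— Configuration B (φ=-24.0°):
cos H₀ = −tan(-24.0°) tan(+4.490°) = 0.0350, H₀ = 1.5358 rad.
Bracket: H₀ sin φ sin δ + cos φ cos δ sin H₀ = 1.5358×-0.40674×0.07829 + 0.91355×0.99693×0.99939 = -0.048906 + 0.910190 = 0.861284.
Q̄ = (S₀/π) × [bracket] = (589/π) × 0.861284 = 161.48 W/m².
Ratio Q̄_A / Q̄_B = 108.54 / 161.48 = 0.6722.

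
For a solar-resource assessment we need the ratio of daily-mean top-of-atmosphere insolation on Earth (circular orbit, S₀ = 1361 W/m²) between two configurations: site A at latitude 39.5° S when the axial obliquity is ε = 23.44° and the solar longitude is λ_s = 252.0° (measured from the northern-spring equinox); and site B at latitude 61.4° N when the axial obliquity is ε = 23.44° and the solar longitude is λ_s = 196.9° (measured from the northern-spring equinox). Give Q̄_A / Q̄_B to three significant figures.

Q̄_A / Q̄_B ≈ 3.47

— Configuration A (φ=-39.5°):
Solar declination: sin δ = sin ε · sin λ_s = sin 23.44° × sin 252.0° = -0.37832, so δ = -22.230°.
cos H₀ = −tan(-39.5°) tan(-22.230°) = -0.3369, H₀ = 1.9144 rad.
Bracket: H₀ sin φ sin δ + cos φ cos δ sin H₀ = 1.9144×-0.63608×-0.37832 + 0.77162×0.92568×0.94154 = 0.460685 + 0.672517 = 1.133202.
Q̄ = (S₀/π) × [bracket] = (1361/π) × 1.133202 = 490.93 W/m².
— Configuration B (φ=+61.4°):
Solar declination: sin δ = sin ε · sin λ_s = sin 23.44° × sin 196.9° = -0.11564, so δ = -6.640°.
cos H₀ = −tan(+61.4°) tan(-6.640°) = 0.2135, H₀ = 1.3556 rad.
Bracket: H₀ sin φ sin δ + cos φ cos δ sin H₀ = 1.3556×0.87798×-0.11564 + 0.47869×0.99329×0.97694 = -0.137634 + 0.464513 = 0.326879.
Q̄ = (S₀/π) × [bracket] = (1361/π) × 0.326879 = 141.61 W/m².
Ratio Q̄_A / Q̄_B = 490.93 / 141.61 = 3.467.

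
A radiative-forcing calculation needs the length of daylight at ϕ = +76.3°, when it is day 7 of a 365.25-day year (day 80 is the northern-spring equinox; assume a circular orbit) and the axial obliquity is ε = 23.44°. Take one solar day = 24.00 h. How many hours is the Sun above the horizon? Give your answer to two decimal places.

0.00 h

Solar longitude: L_s = 360° × (7 − 80)/365.25 = -71.951°, i.e. -71.951° + 360° = 288.049°.
sin δ = sin 23.44° × sin 288.049° = -0.37821, so δ = -22.223°.
cos h₀ = −tan ϕ · tan δ = 1.6760 ≥ 1, so the Sun never rises (polar night) and h₀ = 0.
Daylight = 2h₀/(2π) × 24.00 h = (0.0000/π) × 24.00 = 0.00 h.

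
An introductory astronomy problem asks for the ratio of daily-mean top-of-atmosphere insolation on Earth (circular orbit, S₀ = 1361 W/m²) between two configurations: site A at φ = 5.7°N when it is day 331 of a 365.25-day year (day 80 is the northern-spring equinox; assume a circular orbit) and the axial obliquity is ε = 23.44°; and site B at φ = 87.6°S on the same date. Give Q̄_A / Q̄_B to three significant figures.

Q̄_A / Q̄_B ≈ 0.754

— Configuration A (φ=+5.7°):
Solar longitude: λ_s = 360° × (331 − 80)/365.25 = 247.392°.
sin δ = sin 23.44° × sin 247.392° = -0.36722, so δ = -21.544°.
cos H₀ = −tan(+5.7°) tan(-21.544°) = 0.0394, H₀ = 1.5314 rad.
Bracket: H₀ sin φ sin δ + cos φ cos δ sin H₀ = 1.5314×0.09932×-0.36722 + 0.99506×0.93013×0.99922 = -0.055854 + 0.924813 = 0.868959.
Q̄ = (S₀/π) × [bracket] = (1361/π) × 0.868959 = 376.45 W/m².
— Configuration B (φ=-87.6°):
cos H₀ = −tan(-87.6°) tan(-21.544°) = -9.4198 ≤ −1 ⇒ polar day, H₀ = π.
Bracket: H₀ sin φ sin δ + cos φ cos δ sin H₀ = 3.1416×-0.99912×-0.36722 + 0.04188×0.93013×0.00000 = 1.152643 + 0.000000 = 1.152643.
Q̄ = (S₀/π) × [bracket] = (1361/π) × 1.152643 = 499.35 W/m².
Ratio Q̄_A / Q̄_B = 376.45 / 499.35 = 0.7539.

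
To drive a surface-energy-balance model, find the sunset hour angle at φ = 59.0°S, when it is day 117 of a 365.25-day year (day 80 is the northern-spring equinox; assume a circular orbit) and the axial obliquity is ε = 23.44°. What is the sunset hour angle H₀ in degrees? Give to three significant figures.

Solar longitude: λ_s = 360° × (117 − 80)/365.25 = 36.468°.
sin δ = sin 23.44° × sin 36.468° = 0.23644, so δ = +13.676°.
cos H₀ = −tan φ · tan δ = −tan(-59.0°) × tan(+13.676°) = 0.4050, so H₀ = 1.1538 rad = 66.11°.

H₀ = 66.1°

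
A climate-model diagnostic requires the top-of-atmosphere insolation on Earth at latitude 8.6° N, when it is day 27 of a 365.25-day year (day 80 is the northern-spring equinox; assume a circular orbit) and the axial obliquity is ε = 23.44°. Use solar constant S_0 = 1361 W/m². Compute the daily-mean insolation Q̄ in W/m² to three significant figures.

Solar longitude: L_s = 360° × (27 − 80)/365.25 = -52.238°, i.e. -52.238° + 360° = 307.762°.
sin δ = sin 23.44° × sin 307.762° = -0.31448, so δ = -18.329°.
cos h₀ = −tan(+8.6°) tan(-18.329°) = 0.0501, h₀ = 1.5207 rad.
Bracket: h₀ sin ϕ sin δ + cos ϕ cos δ sin h₀ = 1.5207×0.14954×-0.31448 + 0.98876×0.94927×0.99874 = -0.071514 + 0.937418 = 0.865904.
Q̄ = (S_0/π) × [bracket] = (1361/π) × 0.865904 = 375.1 W/m².

Q̄ ≈ 375 W/m²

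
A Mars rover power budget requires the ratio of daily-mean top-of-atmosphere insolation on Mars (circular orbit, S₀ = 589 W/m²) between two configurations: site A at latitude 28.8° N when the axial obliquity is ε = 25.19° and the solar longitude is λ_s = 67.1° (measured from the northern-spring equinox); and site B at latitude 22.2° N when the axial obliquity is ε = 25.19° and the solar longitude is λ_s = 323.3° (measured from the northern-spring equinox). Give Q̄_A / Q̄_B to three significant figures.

Q̄_A / Q̄_B ≈ 1.50

— Configuration A (φ=+28.8°):
Solar declination: sin δ = sin ε · sin λ_s = sin 25.19° × sin 67.1° = 0.39208, so δ = +23.084°.
cos H₀ = −tan(+28.8°) tan(+23.084°) = -0.2343, H₀ = 1.8073 rad.
Bracket: H₀ sin φ sin δ + cos φ cos δ sin H₀ = 1.8073×0.48175×0.39208 + 0.87631×0.91993×0.97216 = 0.341371 + 0.783701 = 1.125072.
Q̄ = (S₀/π) × [bracket] = (589/π) × 1.125072 = 210.93 W/m².
— Configuration B (φ=+22.2°):
Solar declination: sin δ = sin ε · sin λ_s = sin 25.19° × sin 323.3° = -0.25436, so δ = -14.736°.
cos H₀ = −tan(+22.2°) tan(-14.736°) = 0.1073, H₀ = 1.4633 rad.
Bracket: H₀ sin φ sin δ + cos φ cos δ sin H₀ = 1.4633×0.37784×-0.25436 + 0.92587×0.96711×0.99422 = -0.140634 + 0.890243 = 0.749609.
Q̄ = (S₀/π) × [bracket] = (589/π) × 0.749609 = 140.54 W/m².
Ratio Q̄_A / Q̄_B = 210.93 / 140.54 = 1.501.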